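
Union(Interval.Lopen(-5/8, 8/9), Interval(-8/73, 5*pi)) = Interval.Lopen(-5/8, 5*pi)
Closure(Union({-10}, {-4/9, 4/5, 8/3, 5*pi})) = {-10, -4/9, 4/5, 8/3, 5*pi}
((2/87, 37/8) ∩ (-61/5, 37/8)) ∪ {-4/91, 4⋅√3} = {-4/91, 4⋅√3} ∪ (2/87, 37/8)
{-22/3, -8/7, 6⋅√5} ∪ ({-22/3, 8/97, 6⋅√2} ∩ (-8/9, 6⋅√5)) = {-22/3, -8/7, 8/97, 6⋅√2, 6⋅√5}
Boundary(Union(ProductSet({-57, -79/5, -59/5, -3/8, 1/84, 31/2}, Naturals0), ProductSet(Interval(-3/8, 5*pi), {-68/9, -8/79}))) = Union(ProductSet({-57, -79/5, -59/5, -3/8, 1/84, 31/2}, Naturals0), ProductSet(Interval(-3/8, 5*pi), {-68/9, -8/79}))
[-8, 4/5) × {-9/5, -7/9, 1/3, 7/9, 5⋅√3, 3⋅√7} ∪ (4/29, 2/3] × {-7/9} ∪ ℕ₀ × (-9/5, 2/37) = (ℕ₀ × (-9/5, 2/37)) ∪ ([-8, 4/5) × {-9/5, -7/9, 1/3, 7/9, 5⋅√3, 3⋅√7})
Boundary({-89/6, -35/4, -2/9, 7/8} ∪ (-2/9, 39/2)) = {-89/6, -35/4, -2/9, 39/2}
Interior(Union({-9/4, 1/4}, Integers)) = EmptySet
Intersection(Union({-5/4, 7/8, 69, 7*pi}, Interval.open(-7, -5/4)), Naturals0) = {69}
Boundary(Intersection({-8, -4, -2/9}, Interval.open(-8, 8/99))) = {-4, -2/9}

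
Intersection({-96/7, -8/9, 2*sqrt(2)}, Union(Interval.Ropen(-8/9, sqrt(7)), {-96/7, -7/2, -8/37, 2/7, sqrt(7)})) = {-96/7, -8/9}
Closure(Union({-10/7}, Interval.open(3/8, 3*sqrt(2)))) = Union({-10/7}, Interval(3/8, 3*sqrt(2)))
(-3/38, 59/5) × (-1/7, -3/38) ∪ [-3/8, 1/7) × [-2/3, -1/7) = ([-3/8, 1/7) × [-2/3, -1/7)) ∪ ((-3/38, 59/5) × (-1/7, -3/38))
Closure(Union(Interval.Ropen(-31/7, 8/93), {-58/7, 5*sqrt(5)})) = Union({-58/7, 5*sqrt(5)}, Interval(-31/7, 8/93))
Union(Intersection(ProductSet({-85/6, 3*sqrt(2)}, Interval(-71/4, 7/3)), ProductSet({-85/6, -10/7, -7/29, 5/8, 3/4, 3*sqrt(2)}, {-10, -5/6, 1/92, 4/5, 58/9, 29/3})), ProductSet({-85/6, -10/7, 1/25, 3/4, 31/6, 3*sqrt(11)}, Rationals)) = Union(ProductSet({-85/6, 3*sqrt(2)}, {-10, -5/6, 1/92, 4/5}), ProductSet({-85/6, -10/7, 1/25, 3/4, 31/6, 3*sqrt(11)}, Rationals))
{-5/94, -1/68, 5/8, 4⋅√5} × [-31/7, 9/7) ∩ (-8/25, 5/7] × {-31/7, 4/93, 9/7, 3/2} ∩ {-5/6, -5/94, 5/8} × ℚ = {-5/94, 5/8} × {-31/7, 4/93}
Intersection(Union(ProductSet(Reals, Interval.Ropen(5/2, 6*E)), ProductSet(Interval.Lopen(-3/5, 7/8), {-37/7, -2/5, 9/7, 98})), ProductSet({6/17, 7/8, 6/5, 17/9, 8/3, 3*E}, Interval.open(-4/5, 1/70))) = ProductSet({6/17, 7/8}, {-2/5})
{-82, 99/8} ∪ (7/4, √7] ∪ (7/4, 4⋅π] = {-82} ∪ (7/4, 4⋅π]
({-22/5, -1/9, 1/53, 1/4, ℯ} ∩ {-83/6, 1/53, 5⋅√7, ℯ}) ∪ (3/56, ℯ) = {1/53} ∪ (3/56, ℯ]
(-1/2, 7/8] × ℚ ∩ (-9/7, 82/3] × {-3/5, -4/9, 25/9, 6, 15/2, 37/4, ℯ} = (-1/2, 7/8] × {-3/5, -4/9, 25/9, 6, 15/2, 37/4}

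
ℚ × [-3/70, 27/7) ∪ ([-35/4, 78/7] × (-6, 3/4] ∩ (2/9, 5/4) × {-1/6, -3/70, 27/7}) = (ℚ × [-3/70, 27/7)) ∪ ((2/9, 5/4) × {-1/6, -3/70})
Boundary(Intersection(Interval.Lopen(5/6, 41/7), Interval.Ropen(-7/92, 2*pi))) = {5/6, 41/7}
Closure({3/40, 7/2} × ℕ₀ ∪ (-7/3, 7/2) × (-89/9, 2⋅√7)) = ({-7/3, 7/2} × [-89/9, 2⋅√7]) ∪ ([-7/3, 7/2] × {-89/9, 2⋅√7}) ∪ ((-7/3, 7/2) × (-89/9, 2⋅√7)) ∪ ({3/40, 7/2} × (ℕ₀ ∪ (ℕ₀ \ (-89/9, 2⋅√7))))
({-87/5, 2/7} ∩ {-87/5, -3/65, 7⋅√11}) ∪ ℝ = ℝ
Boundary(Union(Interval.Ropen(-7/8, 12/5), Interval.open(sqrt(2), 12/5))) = {-7/8, 12/5}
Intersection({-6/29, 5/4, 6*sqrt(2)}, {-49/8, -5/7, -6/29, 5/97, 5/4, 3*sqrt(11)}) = {-6/29, 5/4}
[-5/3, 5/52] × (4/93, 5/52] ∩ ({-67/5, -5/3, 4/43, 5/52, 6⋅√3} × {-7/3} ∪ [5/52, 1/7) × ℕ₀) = ∅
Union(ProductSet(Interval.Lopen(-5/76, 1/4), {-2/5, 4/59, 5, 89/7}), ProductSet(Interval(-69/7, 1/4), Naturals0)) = Union(ProductSet(Interval(-69/7, 1/4), Naturals0), ProductSet(Interval.Lopen(-5/76, 1/4), {-2/5, 4/59, 5, 89/7}))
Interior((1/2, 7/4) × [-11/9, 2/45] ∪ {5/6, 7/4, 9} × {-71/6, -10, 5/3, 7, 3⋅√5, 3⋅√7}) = (1/2, 7/4) × (-11/9, 2/45)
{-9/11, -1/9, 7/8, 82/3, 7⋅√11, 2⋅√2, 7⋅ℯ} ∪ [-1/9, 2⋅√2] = {-9/11, 82/3, 7⋅√11, 7⋅ℯ} ∪ [-1/9, 2⋅√2]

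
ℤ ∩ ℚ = ℤ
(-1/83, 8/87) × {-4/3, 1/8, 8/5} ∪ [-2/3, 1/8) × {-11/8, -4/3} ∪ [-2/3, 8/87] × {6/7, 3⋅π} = ([-2/3, 1/8) × {-11/8, -4/3}) ∪ ((-1/83, 8/87) × {-4/3, 1/8, 8/5}) ∪ ([-2/3, 8/87] × {6/7, 3⋅π})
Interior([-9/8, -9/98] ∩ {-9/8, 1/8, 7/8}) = ∅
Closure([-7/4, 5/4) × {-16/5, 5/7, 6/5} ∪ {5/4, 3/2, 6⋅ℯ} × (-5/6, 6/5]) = ([-7/4, 5/4] × {-16/5, 5/7, 6/5}) ∪ ({5/4, 3/2, 6⋅ℯ} × [-5/6, 6/5])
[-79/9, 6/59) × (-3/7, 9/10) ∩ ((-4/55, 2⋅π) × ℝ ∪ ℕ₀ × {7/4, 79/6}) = (-4/55, 6/59) × (-3/7, 9/10)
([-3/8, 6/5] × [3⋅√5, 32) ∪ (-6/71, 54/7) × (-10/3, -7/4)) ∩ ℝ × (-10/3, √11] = (-6/71, 54/7) × (-10/3, -7/4)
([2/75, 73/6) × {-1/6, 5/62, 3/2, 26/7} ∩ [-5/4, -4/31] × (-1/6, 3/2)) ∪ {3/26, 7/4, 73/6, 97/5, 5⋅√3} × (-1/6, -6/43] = {3/26, 7/4, 73/6, 97/5, 5⋅√3} × (-1/6, -6/43]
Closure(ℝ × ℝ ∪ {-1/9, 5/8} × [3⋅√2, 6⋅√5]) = ℝ × ℝ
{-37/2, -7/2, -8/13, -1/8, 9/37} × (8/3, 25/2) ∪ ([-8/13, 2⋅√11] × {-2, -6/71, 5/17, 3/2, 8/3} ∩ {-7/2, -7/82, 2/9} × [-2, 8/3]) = ({-7/82, 2/9} × {-2, -6/71, 5/17, 3/2, 8/3}) ∪ ({-37/2, -7/2, -8/13, -1/8, 9/37} × (8/3, 25/2))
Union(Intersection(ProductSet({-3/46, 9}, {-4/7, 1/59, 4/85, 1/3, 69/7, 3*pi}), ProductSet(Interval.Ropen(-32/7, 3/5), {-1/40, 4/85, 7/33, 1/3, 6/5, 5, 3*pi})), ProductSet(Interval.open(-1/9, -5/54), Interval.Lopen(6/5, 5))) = Union(ProductSet({-3/46}, {4/85, 1/3, 3*pi}), ProductSet(Interval.open(-1/9, -5/54), Interval.Lopen(6/5, 5)))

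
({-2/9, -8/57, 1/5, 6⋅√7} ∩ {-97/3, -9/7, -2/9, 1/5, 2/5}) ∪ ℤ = ℤ ∪ {-2/9, 1/5}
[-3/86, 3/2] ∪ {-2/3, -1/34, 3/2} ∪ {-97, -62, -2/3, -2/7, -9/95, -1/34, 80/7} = {-97, -62, -2/3, -2/7, -9/95, 80/7} ∪ [-3/86, 3/2]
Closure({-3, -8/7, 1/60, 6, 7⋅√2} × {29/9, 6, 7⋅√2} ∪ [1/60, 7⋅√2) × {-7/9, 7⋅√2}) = ([1/60, 7⋅√2] × {-7/9, 7⋅√2}) ∪ ({-3, -8/7, 1/60, 6, 7⋅√2} × {29/9, 6, 7⋅√2})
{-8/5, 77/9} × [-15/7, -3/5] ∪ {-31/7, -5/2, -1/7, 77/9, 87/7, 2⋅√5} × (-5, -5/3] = ({-8/5, 77/9} × [-15/7, -3/5]) ∪ ({-31/7, -5/2, -1/7, 77/9, 87/7, 2⋅√5} × (-5, -5/3])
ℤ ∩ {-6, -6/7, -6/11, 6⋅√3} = {-6}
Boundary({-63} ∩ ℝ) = {-63}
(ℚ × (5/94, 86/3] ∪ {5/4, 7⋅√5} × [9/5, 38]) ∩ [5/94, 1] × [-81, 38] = (ℚ ∩ [5/94, 1]) × (5/94, 86/3]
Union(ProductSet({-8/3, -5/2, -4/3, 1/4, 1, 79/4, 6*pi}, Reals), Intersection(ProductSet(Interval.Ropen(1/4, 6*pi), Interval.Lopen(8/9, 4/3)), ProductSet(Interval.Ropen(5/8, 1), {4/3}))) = Union(ProductSet({-8/3, -5/2, -4/3, 1/4, 1, 79/4, 6*pi}, Reals), ProductSet(Interval.Ropen(5/8, 1), {4/3}))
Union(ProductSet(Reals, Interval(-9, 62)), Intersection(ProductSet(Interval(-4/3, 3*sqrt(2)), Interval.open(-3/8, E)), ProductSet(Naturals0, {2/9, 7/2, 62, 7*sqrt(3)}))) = ProductSet(Reals, Interval(-9, 62))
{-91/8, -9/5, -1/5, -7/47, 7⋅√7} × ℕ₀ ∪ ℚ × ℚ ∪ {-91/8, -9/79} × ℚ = (ℚ × ℚ) ∪ ({-91/8, -9/5, -1/5, -7/47, 7⋅√7} × ℕ₀)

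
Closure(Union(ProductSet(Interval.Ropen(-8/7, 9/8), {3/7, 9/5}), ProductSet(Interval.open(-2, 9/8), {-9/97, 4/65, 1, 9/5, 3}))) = Union(ProductSet(Interval(-2, 9/8), {-9/97, 4/65, 1, 9/5, 3}), ProductSet(Interval(-8/7, 9/8), {3/7, 9/5}))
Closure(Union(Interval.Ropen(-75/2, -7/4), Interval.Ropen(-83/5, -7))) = Interval(-75/2, -7/4)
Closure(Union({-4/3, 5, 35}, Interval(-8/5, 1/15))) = Union({5, 35}, Interval(-8/5, 1/15))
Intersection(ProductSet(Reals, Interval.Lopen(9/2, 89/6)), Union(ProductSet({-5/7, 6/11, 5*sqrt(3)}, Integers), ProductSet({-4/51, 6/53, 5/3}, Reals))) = Union(ProductSet({-5/7, 6/11, 5*sqrt(3)}, Range(5, 15, 1)), ProductSet({-4/51, 6/53, 5/3}, Interval.Lopen(9/2, 89/6)))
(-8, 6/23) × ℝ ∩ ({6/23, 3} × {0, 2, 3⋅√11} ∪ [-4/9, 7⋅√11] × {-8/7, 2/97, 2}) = [-4/9, 6/23) × {-8/7, 2/97, 2}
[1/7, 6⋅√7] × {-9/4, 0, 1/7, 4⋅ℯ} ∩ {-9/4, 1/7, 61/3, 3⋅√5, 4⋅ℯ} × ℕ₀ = {1/7, 3⋅√5, 4⋅ℯ} × {0}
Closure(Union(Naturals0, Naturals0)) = Naturals0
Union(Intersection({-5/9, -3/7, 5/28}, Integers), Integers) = Integers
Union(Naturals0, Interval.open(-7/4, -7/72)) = Union(Interval.open(-7/4, -7/72), Naturals0)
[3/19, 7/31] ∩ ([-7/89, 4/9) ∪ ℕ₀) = [3/19, 7/31]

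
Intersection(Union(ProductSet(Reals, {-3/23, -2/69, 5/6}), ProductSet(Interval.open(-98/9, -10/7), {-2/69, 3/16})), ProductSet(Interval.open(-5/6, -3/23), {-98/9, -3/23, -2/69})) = ProductSet(Interval.open(-5/6, -3/23), {-3/23, -2/69})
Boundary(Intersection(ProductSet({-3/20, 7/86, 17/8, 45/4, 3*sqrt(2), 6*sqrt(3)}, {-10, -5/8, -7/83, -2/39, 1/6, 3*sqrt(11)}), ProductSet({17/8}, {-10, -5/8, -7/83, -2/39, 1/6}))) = ProductSet({17/8}, {-10, -5/8, -7/83, -2/39, 1/6})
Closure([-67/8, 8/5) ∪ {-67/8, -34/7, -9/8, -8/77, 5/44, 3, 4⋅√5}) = [-67/8, 8/5] ∪ {3, 4⋅√5}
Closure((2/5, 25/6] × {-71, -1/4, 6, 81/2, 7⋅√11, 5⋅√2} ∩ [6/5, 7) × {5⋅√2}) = [6/5, 25/6] × {5⋅√2}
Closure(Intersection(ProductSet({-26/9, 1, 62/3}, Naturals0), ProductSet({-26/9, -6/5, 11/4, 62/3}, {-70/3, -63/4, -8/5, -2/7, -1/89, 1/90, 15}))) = ProductSet({-26/9, 62/3}, {15})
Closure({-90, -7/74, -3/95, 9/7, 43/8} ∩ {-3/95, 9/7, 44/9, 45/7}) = {-3/95, 9/7}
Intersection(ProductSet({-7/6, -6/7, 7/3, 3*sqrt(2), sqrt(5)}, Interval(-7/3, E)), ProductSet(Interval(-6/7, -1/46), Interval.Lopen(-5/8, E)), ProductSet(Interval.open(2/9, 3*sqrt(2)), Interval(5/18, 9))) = EmptySet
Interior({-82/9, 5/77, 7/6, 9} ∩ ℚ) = ∅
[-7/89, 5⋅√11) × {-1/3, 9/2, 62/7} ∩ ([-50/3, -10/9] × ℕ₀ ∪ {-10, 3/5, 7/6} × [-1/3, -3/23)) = {3/5, 7/6} × {-1/3}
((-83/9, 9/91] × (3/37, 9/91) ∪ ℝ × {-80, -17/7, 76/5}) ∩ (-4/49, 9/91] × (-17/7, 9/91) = (-4/49, 9/91] × (3/37, 9/91)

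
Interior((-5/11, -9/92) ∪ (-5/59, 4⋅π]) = (-5/11, -9/92) ∪ (-5/59, 4⋅π)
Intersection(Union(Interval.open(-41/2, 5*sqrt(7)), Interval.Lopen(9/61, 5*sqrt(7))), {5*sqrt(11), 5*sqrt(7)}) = {5*sqrt(7)}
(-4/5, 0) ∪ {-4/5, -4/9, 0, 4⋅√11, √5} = [-4/5, 0] ∪ {4⋅√11, √5}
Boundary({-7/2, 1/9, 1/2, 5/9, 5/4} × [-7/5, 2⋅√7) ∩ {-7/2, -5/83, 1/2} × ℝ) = {-7/2, 1/2} × [-7/5, 2⋅√7]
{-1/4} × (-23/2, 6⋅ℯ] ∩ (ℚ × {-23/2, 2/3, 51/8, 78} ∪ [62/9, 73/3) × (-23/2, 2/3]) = {-1/4} × {2/3, 51/8}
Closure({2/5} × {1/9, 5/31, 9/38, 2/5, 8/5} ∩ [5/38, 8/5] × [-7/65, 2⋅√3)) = {2/5} × {1/9, 5/31, 9/38, 2/5, 8/5}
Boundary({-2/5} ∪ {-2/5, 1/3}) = {-2/5, 1/3}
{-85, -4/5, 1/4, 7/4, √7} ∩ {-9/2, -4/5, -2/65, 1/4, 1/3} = {-4/5, 1/4}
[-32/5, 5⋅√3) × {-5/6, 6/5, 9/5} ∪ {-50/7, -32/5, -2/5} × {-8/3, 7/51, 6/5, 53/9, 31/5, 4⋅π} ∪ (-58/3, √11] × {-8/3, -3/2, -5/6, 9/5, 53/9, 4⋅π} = ({-50/7, -32/5, -2/5} × {-8/3, 7/51, 6/5, 53/9, 31/5, 4⋅π}) ∪ ([-32/5, 5⋅√3) × {-5/6, 6/5, 9/5}) ∪ ((-58/3, √11] × {-8/3, -3/2, -5/6, 9/5, 53/9, 4⋅π})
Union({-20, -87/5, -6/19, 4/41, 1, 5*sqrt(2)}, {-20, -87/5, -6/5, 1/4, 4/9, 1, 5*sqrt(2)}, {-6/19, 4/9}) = {-20, -87/5, -6/5, -6/19, 4/41, 1/4, 4/9, 1, 5*sqrt(2)}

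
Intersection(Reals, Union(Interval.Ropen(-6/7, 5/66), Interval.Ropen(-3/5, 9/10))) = Interval.Ropen(-6/7, 9/10)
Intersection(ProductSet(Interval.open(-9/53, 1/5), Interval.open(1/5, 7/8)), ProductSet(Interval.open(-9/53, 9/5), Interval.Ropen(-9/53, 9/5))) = ProductSet(Interval.open(-9/53, 1/5), Interval.open(1/5, 7/8))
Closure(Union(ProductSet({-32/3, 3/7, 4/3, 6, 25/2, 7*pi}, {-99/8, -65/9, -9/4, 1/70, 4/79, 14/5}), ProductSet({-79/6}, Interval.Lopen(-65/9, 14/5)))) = Union(ProductSet({-79/6}, Interval(-65/9, 14/5)), ProductSet({-32/3, 3/7, 4/3, 6, 25/2, 7*pi}, {-99/8, -65/9, -9/4, 1/70, 4/79, 14/5}))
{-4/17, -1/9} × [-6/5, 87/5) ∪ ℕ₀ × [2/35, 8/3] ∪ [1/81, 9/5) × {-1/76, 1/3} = (ℕ₀ × [2/35, 8/3]) ∪ ({-4/17, -1/9} × [-6/5, 87/5)) ∪ ([1/81, 9/5) × {-1/76, 1/3})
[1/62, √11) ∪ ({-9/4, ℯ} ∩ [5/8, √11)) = [1/62, √11)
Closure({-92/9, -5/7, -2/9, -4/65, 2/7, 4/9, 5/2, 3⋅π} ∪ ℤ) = ℤ ∪ {-92/9, -5/7, -2/9, -4/65, 2/7, 4/9, 5/2, 3⋅π}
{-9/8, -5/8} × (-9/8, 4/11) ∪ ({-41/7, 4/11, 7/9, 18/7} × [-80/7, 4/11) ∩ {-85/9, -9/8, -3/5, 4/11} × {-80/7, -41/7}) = ({4/11} × {-80/7, -41/7}) ∪ ({-9/8, -5/8} × (-9/8, 4/11))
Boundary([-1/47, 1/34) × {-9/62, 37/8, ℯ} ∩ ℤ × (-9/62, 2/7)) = ∅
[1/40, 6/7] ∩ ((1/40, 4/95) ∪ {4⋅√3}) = (1/40, 4/95)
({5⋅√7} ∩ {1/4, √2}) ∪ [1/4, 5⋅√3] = [1/4, 5⋅√3]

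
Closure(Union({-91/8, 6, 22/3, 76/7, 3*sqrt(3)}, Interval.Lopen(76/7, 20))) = Union({-91/8, 6, 22/3, 3*sqrt(3)}, Interval(76/7, 20))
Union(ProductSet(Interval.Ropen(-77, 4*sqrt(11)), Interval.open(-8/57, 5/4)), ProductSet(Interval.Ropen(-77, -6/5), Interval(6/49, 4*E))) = Union(ProductSet(Interval.Ropen(-77, -6/5), Interval(6/49, 4*E)), ProductSet(Interval.Ropen(-77, 4*sqrt(11)), Interval.open(-8/57, 5/4)))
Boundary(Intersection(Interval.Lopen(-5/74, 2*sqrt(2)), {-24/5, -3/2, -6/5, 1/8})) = {1/8}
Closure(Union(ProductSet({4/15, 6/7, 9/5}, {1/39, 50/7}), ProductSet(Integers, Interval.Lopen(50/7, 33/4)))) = Union(ProductSet({4/15, 6/7, 9/5}, {1/39, 50/7}), ProductSet(Integers, Interval(50/7, 33/4)))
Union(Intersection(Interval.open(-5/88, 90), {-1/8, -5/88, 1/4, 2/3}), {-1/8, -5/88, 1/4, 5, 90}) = {-1/8, -5/88, 1/4, 2/3, 5, 90}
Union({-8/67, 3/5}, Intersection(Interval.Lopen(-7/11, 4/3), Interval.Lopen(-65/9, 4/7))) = Union({3/5}, Interval.Lopen(-7/11, 4/7))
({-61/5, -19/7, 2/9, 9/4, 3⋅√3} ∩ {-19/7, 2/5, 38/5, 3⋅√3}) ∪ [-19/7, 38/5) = [-19/7, 38/5)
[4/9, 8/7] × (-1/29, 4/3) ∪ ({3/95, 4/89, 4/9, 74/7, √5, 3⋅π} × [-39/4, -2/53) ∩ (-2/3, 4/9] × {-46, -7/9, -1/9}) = ({3/95, 4/89, 4/9} × {-7/9, -1/9}) ∪ ([4/9, 8/7] × (-1/29, 4/3))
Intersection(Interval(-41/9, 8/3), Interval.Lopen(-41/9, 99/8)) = Interval.Lopen(-41/9, 8/3)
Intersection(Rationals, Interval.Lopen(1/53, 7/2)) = Intersection(Interval.Lopen(1/53, 7/2), Rationals)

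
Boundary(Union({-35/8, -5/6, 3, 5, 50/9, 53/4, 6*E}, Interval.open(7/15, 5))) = {-35/8, -5/6, 7/15, 5, 50/9, 53/4, 6*E}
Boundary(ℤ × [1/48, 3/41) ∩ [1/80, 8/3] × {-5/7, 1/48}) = {1, 2} × {1/48}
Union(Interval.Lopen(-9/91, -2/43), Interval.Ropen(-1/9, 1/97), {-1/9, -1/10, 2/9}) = Union({2/9}, Interval.Ropen(-1/9, 1/97))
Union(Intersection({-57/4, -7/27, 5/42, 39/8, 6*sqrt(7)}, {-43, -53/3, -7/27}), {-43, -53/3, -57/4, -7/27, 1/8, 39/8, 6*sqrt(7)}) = {-43, -53/3, -57/4, -7/27, 1/8, 39/8, 6*sqrt(7)}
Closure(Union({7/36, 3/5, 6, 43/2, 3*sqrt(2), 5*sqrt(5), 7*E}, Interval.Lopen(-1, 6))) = Union({43/2, 5*sqrt(5), 7*E}, Interval(-1, 6))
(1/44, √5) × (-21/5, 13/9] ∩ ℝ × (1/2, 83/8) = (1/44, √5) × (1/2, 13/9]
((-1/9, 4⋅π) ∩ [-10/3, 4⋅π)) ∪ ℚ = ℚ ∪ [-1/9, 4⋅π)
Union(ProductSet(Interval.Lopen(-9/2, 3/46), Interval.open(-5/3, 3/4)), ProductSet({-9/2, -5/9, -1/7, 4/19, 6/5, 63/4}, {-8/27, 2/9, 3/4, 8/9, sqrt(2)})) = Union(ProductSet({-9/2, -5/9, -1/7, 4/19, 6/5, 63/4}, {-8/27, 2/9, 3/4, 8/9, sqrt(2)}), ProductSet(Interval.Lopen(-9/2, 3/46), Interval.open(-5/3, 3/4)))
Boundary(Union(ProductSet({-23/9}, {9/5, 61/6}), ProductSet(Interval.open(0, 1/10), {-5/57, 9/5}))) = Union(ProductSet({-23/9}, {9/5, 61/6}), ProductSet(Interval(0, 1/10), {-5/57, 9/5}))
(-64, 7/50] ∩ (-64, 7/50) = (-64, 7/50)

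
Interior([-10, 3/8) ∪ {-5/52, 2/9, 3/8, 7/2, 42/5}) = (-10, 3/8)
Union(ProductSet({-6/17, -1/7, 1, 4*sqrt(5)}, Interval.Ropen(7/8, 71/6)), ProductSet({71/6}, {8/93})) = Union(ProductSet({71/6}, {8/93}), ProductSet({-6/17, -1/7, 1, 4*sqrt(5)}, Interval.Ropen(7/8, 71/6)))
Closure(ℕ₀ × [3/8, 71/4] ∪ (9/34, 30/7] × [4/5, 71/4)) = ({9/34, 30/7} × [4/5, 71/4]) ∪ ([9/34, 30/7] × {4/5, 71/4}) ∪ ((9/34, 30/7] × [4/5, 71/4)) ∪ ((ℕ₀ ∪ (ℕ₀ \ (9/34, 30/7))) × [3/8, 71/4])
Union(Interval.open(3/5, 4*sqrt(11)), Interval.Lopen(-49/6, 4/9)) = Union(Interval.Lopen(-49/6, 4/9), Interval.open(3/5, 4*sqrt(11)))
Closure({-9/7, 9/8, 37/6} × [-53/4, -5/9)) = {-9/7, 9/8, 37/6} × [-53/4, -5/9]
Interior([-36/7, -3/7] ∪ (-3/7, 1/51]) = (-36/7, 1/51)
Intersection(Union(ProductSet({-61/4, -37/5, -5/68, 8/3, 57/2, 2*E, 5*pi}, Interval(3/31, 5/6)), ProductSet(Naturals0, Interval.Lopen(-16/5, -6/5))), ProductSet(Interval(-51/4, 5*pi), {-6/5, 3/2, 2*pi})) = ProductSet(Range(0, 16, 1), {-6/5})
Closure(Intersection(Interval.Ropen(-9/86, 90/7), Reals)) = Interval(-9/86, 90/7)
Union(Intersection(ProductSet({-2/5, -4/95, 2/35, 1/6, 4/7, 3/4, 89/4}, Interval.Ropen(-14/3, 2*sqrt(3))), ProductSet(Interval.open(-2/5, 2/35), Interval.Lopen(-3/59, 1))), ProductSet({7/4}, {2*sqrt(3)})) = Union(ProductSet({-4/95}, Interval.Lopen(-3/59, 1)), ProductSet({7/4}, {2*sqrt(3)}))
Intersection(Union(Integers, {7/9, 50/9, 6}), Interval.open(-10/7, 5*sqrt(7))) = Union({7/9, 50/9}, Range(-1, 14, 1))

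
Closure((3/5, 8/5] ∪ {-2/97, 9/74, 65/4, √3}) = {-2/97, 9/74, 65/4, √3} ∪ [3/5, 8/5]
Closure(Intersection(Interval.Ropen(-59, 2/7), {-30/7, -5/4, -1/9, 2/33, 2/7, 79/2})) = {-30/7, -5/4, -1/9, 2/33}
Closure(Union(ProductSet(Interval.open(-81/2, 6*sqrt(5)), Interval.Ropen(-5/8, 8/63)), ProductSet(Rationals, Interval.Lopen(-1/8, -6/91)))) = Union(ProductSet({-81/2, 6*sqrt(5)}, Interval(-5/8, 8/63)), ProductSet(Interval(-81/2, 6*sqrt(5)), {-5/8, 8/63}), ProductSet(Interval.open(-81/2, 6*sqrt(5)), Interval.Ropen(-5/8, 8/63)), ProductSet(Rationals, Interval.Lopen(-1/8, -6/91)), ProductSet(Union(Interval(-oo, -81/2), Interval(6*sqrt(5), oo)), Interval(-1/8, -6/91)))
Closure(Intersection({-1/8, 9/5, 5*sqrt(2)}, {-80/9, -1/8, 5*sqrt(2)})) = {-1/8, 5*sqrt(2)}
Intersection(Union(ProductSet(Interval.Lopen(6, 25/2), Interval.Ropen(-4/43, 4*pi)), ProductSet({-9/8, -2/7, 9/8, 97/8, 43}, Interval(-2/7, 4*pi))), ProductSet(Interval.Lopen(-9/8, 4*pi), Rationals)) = Union(ProductSet({-2/7, 9/8, 97/8}, Intersection(Interval(-2/7, 4*pi), Rationals)), ProductSet(Interval.Lopen(6, 25/2), Intersection(Interval.Ropen(-4/43, 4*pi), Rationals)))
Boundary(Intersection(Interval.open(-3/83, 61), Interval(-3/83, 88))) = {-3/83, 61}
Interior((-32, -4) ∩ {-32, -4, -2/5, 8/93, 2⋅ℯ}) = ∅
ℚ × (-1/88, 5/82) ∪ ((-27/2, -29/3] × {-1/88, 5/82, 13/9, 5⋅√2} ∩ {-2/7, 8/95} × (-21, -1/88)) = ℚ × (-1/88, 5/82)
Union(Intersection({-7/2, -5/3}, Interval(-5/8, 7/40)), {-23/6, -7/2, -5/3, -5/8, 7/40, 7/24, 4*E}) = {-23/6, -7/2, -5/3, -5/8, 7/40, 7/24, 4*E}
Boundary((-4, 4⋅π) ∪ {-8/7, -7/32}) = {-4, 4⋅π}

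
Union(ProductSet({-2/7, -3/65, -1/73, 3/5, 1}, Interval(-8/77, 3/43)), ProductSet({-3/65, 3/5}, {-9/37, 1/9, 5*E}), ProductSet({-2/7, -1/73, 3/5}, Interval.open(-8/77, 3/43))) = Union(ProductSet({-3/65, 3/5}, {-9/37, 1/9, 5*E}), ProductSet({-2/7, -3/65, -1/73, 3/5, 1}, Interval(-8/77, 3/43)))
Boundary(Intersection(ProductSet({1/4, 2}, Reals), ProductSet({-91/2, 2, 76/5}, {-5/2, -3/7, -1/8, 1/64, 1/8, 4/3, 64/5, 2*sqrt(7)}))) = ProductSet({2}, {-5/2, -3/7, -1/8, 1/64, 1/8, 4/3, 64/5, 2*sqrt(7)})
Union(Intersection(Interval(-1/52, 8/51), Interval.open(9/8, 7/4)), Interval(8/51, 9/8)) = Interval(8/51, 9/8)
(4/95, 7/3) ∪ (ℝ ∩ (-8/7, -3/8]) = (-8/7, -3/8] ∪ (4/95, 7/3)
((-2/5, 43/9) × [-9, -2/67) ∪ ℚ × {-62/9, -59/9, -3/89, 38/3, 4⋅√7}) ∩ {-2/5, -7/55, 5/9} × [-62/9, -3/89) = ({-2/5, -7/55, 5/9} × {-62/9, -59/9}) ∪ ({-7/55, 5/9} × [-62/9, -3/89))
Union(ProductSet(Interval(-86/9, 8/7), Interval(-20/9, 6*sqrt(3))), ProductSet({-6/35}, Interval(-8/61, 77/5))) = Union(ProductSet({-6/35}, Interval(-8/61, 77/5)), ProductSet(Interval(-86/9, 8/7), Interval(-20/9, 6*sqrt(3))))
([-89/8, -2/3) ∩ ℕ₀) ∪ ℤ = ℤ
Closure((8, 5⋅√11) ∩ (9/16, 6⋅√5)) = [8, 6⋅√5]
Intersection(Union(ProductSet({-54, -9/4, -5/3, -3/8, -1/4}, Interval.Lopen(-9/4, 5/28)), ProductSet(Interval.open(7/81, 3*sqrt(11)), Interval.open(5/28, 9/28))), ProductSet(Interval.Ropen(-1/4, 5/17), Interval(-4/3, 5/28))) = ProductSet({-1/4}, Interval(-4/3, 5/28))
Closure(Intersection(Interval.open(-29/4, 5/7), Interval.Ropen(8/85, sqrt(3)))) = Interval(8/85, 5/7)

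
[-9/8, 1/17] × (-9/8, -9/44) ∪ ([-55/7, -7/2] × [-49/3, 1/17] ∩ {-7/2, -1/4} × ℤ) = ({-7/2} × {-16, -15, …, 0}) ∪ ([-9/8, 1/17] × (-9/8, -9/44))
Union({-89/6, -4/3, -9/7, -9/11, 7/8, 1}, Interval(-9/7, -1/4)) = Union({-89/6, -4/3, 7/8, 1}, Interval(-9/7, -1/4))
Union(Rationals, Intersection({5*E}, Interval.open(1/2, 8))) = Rationals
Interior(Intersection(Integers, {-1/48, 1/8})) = EmptySet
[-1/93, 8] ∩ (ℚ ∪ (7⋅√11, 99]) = ℚ ∩ [-1/93, 8]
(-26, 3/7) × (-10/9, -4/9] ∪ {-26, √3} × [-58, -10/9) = ({-26, √3} × [-58, -10/9)) ∪ ((-26, 3/7) × (-10/9, -4/9])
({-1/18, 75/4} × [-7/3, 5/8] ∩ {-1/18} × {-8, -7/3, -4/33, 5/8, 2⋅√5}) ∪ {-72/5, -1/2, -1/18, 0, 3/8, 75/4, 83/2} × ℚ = {-72/5, -1/2, -1/18, 0, 3/8, 75/4, 83/2} × ℚ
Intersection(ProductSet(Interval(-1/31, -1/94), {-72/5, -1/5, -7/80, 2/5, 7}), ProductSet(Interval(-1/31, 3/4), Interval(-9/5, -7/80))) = ProductSet(Interval(-1/31, -1/94), {-1/5, -7/80})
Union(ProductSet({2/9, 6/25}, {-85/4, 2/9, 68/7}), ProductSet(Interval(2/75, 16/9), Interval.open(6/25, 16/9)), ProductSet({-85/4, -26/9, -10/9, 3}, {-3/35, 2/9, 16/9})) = Union(ProductSet({2/9, 6/25}, {-85/4, 2/9, 68/7}), ProductSet({-85/4, -26/9, -10/9, 3}, {-3/35, 2/9, 16/9}), ProductSet(Interval(2/75, 16/9), Interval.open(6/25, 16/9)))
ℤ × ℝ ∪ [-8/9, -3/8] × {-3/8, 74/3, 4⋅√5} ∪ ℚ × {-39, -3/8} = (ℤ × ℝ) ∪ (ℚ × {-39, -3/8}) ∪ ([-8/9, -3/8] × {-3/8, 74/3, 4⋅√5})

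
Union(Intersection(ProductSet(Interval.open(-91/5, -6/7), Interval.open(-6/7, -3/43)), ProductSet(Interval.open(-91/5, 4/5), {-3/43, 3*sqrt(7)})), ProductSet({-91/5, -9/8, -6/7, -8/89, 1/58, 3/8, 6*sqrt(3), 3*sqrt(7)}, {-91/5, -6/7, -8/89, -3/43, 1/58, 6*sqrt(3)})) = ProductSet({-91/5, -9/8, -6/7, -8/89, 1/58, 3/8, 6*sqrt(3), 3*sqrt(7)}, {-91/5, -6/7, -8/89, -3/43, 1/58, 6*sqrt(3)})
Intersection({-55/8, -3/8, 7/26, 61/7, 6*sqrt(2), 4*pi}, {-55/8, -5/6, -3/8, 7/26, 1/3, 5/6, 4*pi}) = {-55/8, -3/8, 7/26, 4*pi}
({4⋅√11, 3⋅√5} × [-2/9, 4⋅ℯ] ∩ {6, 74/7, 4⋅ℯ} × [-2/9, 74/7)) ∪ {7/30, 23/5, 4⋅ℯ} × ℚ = {7/30, 23/5, 4⋅ℯ} × ℚ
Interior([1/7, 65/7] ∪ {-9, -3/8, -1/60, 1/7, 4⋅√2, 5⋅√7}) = (1/7, 65/7)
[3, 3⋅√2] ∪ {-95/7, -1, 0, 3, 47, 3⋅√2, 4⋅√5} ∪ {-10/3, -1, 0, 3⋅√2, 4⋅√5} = {-95/7, -10/3, -1, 0, 47, 4⋅√5} ∪ [3, 3⋅√2]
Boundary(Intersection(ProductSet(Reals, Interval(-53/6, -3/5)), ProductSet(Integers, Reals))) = ProductSet(Integers, Interval(-53/6, -3/5))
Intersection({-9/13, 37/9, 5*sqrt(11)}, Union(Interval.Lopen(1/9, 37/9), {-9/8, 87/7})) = {37/9}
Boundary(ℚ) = ℝ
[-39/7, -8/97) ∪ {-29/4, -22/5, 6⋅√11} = {-29/4, 6⋅√11} ∪ [-39/7, -8/97)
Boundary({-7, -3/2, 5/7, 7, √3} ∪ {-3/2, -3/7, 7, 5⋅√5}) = {-7, -3/2, -3/7, 5/7, 7, √3, 5⋅√5}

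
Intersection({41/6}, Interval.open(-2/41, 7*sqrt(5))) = {41/6}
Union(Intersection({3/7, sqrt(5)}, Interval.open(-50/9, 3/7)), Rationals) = Rationals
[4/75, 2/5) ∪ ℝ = (-∞, ∞)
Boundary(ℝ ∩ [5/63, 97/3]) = {5/63, 97/3}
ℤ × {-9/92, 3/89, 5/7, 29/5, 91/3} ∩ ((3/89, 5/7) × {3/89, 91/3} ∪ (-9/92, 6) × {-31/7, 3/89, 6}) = {0, 1, …, 5} × {3/89}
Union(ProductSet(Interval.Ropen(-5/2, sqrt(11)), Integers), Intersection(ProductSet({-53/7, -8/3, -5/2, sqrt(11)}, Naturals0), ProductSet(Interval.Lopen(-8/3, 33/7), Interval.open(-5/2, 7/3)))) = Union(ProductSet({-5/2, sqrt(11)}, Range(0, 3, 1)), ProductSet(Interval.Ropen(-5/2, sqrt(11)), Integers))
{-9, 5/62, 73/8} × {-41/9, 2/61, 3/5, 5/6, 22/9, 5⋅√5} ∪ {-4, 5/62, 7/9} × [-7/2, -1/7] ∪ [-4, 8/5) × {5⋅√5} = ({-4, 5/62, 7/9} × [-7/2, -1/7]) ∪ ([-4, 8/5) × {5⋅√5}) ∪ ({-9, 5/62, 73/8} × {-41/9, 2/61, 3/5, 5/6, 22/9, 5⋅√5})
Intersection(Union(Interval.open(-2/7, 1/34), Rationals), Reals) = Union(Interval(-2/7, 1/34), Rationals)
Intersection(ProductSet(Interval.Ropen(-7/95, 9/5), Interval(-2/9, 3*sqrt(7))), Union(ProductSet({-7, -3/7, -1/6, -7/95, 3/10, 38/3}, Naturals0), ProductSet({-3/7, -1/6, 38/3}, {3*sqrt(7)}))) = ProductSet({-7/95, 3/10}, Range(0, 8, 1))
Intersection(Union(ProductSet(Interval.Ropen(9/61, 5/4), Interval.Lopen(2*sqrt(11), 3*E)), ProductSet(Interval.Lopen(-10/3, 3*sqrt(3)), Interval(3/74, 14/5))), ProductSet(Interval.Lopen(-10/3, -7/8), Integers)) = ProductSet(Interval.Lopen(-10/3, -7/8), Range(1, 3, 1))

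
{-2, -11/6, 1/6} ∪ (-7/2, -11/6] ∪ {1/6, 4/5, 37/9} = (-7/2, -11/6] ∪ {1/6, 4/5, 37/9}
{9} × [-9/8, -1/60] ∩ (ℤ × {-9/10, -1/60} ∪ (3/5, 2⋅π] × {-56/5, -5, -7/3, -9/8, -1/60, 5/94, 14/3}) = {9} × {-9/10, -1/60}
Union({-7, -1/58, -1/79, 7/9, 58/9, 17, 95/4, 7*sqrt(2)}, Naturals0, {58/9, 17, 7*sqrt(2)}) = Union({-7, -1/58, -1/79, 7/9, 58/9, 95/4, 7*sqrt(2)}, Naturals0)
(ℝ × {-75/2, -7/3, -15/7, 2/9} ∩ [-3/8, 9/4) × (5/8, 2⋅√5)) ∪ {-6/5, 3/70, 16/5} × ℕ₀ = {-6/5, 3/70, 16/5} × ℕ₀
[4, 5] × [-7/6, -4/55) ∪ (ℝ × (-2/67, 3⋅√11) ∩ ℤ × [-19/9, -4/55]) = [4, 5] × [-7/6, -4/55)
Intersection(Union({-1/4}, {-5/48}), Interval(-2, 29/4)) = {-1/4, -5/48}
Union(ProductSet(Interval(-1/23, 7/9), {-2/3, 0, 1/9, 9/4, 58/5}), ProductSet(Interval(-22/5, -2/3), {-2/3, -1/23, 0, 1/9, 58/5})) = Union(ProductSet(Interval(-22/5, -2/3), {-2/3, -1/23, 0, 1/9, 58/5}), ProductSet(Interval(-1/23, 7/9), {-2/3, 0, 1/9, 9/4, 58/5}))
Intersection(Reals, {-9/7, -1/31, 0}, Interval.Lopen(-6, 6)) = {-9/7, -1/31, 0}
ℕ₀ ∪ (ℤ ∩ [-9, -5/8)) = {-9, -8, …, -1} ∪ ℕ₀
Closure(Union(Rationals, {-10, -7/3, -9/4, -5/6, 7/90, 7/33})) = Reals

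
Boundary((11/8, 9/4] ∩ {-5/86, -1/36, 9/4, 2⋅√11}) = {9/4}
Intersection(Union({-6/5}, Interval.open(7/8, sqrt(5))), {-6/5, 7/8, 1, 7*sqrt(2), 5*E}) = {-6/5, 1}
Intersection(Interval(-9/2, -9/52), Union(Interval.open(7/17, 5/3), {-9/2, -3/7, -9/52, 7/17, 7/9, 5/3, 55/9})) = {-9/2, -3/7, -9/52}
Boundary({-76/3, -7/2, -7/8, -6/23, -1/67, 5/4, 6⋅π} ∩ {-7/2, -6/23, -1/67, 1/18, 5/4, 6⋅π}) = {-7/2, -6/23, -1/67, 5/4, 6⋅π}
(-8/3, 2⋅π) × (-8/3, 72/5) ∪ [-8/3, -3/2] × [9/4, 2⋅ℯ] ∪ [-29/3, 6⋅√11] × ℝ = [-29/3, 6⋅√11] × ℝ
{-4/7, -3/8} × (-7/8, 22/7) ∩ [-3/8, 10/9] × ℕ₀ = {-3/8} × {0, 1, 2, 3}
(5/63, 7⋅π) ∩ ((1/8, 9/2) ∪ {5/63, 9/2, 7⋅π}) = (1/8, 9/2]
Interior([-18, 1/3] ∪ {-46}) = (-18, 1/3)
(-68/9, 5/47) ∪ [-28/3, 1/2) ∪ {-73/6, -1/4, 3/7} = {-73/6} ∪ [-28/3, 1/2)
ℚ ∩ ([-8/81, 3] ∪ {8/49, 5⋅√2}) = ℚ ∩ [-8/81, 3]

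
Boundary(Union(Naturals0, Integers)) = Integers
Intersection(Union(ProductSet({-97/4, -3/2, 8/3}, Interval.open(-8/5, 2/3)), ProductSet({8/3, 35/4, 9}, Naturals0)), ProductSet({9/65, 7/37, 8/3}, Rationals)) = ProductSet({8/3}, Union(Intersection(Interval.open(-8/5, 2/3), Rationals), Naturals0))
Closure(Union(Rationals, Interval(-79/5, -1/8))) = Union(Interval(-oo, oo), Rationals)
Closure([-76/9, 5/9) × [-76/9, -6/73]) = [-76/9, 5/9] × [-76/9, -6/73]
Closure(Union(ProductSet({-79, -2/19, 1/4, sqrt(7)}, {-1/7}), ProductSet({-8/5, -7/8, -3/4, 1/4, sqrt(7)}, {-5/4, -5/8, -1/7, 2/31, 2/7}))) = Union(ProductSet({-79, -2/19, 1/4, sqrt(7)}, {-1/7}), ProductSet({-8/5, -7/8, -3/4, 1/4, sqrt(7)}, {-5/4, -5/8, -1/7, 2/31, 2/7}))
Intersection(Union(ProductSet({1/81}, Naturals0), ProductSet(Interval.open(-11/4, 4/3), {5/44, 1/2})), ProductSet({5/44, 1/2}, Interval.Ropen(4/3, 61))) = EmptySet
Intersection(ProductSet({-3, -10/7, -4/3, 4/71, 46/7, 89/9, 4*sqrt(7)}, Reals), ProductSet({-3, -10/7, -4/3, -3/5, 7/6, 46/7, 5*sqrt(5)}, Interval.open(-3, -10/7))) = ProductSet({-3, -10/7, -4/3, 46/7}, Interval.open(-3, -10/7))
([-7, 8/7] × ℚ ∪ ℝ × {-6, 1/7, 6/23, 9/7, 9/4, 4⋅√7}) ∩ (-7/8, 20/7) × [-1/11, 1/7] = ((-7/8, 20/7) × {1/7}) ∪ ((-7/8, 8/7] × (ℚ ∩ [-1/11, 1/7]))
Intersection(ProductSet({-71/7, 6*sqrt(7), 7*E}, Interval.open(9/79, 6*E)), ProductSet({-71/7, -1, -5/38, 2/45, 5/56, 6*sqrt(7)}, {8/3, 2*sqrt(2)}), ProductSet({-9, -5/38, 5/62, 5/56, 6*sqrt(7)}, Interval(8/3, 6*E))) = ProductSet({6*sqrt(7)}, {8/3, 2*sqrt(2)})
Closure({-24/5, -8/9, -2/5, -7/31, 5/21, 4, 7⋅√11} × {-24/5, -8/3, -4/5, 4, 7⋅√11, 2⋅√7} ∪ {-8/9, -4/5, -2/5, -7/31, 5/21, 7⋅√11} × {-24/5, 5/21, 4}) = ({-8/9, -4/5, -2/5, -7/31, 5/21, 7⋅√11} × {-24/5, 5/21, 4}) ∪ ({-24/5, -8/9, -2/5, -7/31, 5/21, 4, 7⋅√11} × {-24/5, -8/3, -4/5, 4, 7⋅√11, 2⋅√7})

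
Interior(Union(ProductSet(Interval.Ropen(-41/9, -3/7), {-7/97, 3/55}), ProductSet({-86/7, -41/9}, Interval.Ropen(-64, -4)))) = EmptySet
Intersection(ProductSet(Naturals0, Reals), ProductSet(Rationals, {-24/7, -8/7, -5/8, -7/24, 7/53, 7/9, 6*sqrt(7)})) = ProductSet(Naturals0, {-24/7, -8/7, -5/8, -7/24, 7/53, 7/9, 6*sqrt(7)})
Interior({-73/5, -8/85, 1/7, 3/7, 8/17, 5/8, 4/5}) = ∅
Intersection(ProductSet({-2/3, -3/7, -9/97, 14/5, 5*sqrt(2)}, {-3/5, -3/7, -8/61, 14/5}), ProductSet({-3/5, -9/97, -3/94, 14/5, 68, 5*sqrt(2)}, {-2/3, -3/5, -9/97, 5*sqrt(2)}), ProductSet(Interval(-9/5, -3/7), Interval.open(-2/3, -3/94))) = EmptySet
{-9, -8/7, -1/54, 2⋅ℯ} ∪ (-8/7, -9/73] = {-9, -1/54, 2⋅ℯ} ∪ [-8/7, -9/73]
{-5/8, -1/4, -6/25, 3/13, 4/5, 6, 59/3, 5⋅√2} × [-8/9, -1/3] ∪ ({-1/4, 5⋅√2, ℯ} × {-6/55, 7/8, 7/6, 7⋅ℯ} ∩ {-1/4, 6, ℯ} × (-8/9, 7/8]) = ({-1/4, ℯ} × {-6/55, 7/8}) ∪ ({-5/8, -1/4, -6/25, 3/13, 4/5, 6, 59/3, 5⋅√2} × [-8/9, -1/3])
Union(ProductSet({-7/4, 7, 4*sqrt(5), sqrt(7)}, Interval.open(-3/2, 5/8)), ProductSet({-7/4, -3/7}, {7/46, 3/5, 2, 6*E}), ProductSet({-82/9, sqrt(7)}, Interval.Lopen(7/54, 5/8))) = Union(ProductSet({-82/9, sqrt(7)}, Interval.Lopen(7/54, 5/8)), ProductSet({-7/4, -3/7}, {7/46, 3/5, 2, 6*E}), ProductSet({-7/4, 7, 4*sqrt(5), sqrt(7)}, Interval.open(-3/2, 5/8)))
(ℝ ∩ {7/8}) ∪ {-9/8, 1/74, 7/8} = {-9/8, 1/74, 7/8}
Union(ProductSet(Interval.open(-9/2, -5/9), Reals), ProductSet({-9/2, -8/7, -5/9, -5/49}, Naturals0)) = Union(ProductSet({-9/2, -8/7, -5/9, -5/49}, Naturals0), ProductSet(Interval.open(-9/2, -5/9), Reals))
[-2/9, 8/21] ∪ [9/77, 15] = [-2/9, 15]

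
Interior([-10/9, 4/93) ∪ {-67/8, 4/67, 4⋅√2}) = (-10/9, 4/93)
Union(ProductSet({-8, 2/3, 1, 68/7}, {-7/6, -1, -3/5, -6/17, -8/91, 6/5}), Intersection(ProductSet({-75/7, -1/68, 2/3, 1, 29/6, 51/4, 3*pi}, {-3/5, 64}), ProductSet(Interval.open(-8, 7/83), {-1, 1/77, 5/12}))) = ProductSet({-8, 2/3, 1, 68/7}, {-7/6, -1, -3/5, -6/17, -8/91, 6/5})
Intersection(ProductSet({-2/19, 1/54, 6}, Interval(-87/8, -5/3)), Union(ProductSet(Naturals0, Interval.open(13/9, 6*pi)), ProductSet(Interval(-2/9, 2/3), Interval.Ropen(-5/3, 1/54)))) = ProductSet({-2/19, 1/54}, {-5/3})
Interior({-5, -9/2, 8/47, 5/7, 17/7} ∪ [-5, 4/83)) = (-5, 4/83)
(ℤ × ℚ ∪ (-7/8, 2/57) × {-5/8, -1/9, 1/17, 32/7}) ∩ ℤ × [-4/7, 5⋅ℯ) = ℤ × (ℚ ∩ [-4/7, 5⋅ℯ))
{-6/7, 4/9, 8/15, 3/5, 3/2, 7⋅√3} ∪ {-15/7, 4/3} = {-15/7, -6/7, 4/9, 8/15, 3/5, 4/3, 3/2, 7⋅√3}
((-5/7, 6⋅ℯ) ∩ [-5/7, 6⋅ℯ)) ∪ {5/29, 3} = (-5/7, 6⋅ℯ)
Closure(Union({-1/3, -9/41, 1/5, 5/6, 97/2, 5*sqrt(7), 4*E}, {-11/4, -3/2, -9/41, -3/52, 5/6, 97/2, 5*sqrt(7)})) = {-11/4, -3/2, -1/3, -9/41, -3/52, 1/5, 5/6, 97/2, 5*sqrt(7), 4*E}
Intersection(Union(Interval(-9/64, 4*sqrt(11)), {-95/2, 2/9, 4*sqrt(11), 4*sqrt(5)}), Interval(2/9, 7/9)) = Interval(2/9, 7/9)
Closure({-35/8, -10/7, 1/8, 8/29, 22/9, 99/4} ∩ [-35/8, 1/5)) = {-35/8, -10/7, 1/8}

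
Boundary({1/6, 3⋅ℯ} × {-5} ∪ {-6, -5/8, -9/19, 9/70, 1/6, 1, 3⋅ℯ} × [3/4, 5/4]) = ({1/6, 3⋅ℯ} × {-5}) ∪ ({-6, -5/8, -9/19, 9/70, 1/6, 1, 3⋅ℯ} × [3/4, 5/4])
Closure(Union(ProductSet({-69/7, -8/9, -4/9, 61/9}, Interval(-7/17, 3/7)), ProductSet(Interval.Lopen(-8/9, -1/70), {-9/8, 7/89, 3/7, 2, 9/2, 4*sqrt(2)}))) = Union(ProductSet({-69/7, -8/9, -4/9, 61/9}, Interval(-7/17, 3/7)), ProductSet(Interval(-8/9, -1/70), {-9/8, 7/89, 3/7, 2, 9/2, 4*sqrt(2)}))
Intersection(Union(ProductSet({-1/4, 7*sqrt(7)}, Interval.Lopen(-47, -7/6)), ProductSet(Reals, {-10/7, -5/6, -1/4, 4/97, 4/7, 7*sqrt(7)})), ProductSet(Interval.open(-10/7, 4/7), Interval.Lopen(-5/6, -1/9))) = ProductSet(Interval.open(-10/7, 4/7), {-1/4})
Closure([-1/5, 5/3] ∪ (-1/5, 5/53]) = [-1/5, 5/3]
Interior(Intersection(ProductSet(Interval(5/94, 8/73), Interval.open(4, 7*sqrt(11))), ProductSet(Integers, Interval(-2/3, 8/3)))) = EmptySet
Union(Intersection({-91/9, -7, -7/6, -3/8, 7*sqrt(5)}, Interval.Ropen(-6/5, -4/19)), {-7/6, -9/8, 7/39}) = {-7/6, -9/8, -3/8, 7/39}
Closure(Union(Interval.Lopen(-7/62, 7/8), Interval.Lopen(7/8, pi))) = Interval(-7/62, pi)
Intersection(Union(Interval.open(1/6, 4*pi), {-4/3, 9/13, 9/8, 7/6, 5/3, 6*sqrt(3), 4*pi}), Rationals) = Union({-4/3}, Intersection(Interval.Lopen(1/6, 4*pi), Rationals))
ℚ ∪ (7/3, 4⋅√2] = ℚ ∪ [7/3, 4⋅√2]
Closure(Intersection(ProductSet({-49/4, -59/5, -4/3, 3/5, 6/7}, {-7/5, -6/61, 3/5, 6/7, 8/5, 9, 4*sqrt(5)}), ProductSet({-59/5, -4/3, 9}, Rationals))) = ProductSet({-59/5, -4/3}, {-7/5, -6/61, 3/5, 6/7, 8/5, 9})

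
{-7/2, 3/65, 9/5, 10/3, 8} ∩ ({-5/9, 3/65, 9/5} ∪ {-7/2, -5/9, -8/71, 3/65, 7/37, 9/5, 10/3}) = {-7/2, 3/65, 9/5, 10/3}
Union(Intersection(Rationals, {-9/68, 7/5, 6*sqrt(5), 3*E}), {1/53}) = {-9/68, 1/53, 7/5}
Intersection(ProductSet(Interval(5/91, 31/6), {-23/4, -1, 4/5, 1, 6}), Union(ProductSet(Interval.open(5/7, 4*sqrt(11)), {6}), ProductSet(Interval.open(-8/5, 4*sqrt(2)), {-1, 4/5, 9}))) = Union(ProductSet(Interval(5/91, 31/6), {-1, 4/5}), ProductSet(Interval.Lopen(5/7, 31/6), {6}))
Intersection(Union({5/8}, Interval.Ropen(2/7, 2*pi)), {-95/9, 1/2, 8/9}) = {1/2, 8/9}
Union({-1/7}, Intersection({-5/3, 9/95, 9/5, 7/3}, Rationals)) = {-5/3, -1/7, 9/95, 9/5, 7/3}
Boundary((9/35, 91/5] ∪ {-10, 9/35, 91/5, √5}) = {-10, 9/35, 91/5}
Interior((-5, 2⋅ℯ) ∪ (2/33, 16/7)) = (-5, 2⋅ℯ)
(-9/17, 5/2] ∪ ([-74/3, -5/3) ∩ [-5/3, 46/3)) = (-9/17, 5/2]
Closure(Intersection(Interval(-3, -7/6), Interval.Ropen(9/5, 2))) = EmptySet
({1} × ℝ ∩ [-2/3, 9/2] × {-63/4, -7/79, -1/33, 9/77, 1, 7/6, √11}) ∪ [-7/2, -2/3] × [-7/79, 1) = ([-7/2, -2/3] × [-7/79, 1)) ∪ ({1} × {-63/4, -7/79, -1/33, 9/77, 1, 7/6, √11})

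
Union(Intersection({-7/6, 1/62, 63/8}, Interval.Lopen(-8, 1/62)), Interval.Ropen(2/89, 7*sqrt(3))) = Union({-7/6, 1/62}, Interval.Ropen(2/89, 7*sqrt(3)))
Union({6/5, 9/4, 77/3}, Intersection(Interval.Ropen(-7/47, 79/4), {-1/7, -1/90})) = {-1/7, -1/90, 6/5, 9/4, 77/3}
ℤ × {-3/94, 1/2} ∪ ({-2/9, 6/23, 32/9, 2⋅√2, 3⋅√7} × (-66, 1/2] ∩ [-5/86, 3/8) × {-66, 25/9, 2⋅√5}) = ℤ × {-3/94, 1/2}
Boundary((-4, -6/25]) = {-4, -6/25}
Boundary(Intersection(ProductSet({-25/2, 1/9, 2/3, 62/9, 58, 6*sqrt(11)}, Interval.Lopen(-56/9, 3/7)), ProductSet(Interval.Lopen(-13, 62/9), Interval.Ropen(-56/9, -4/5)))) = ProductSet({-25/2, 1/9, 2/3, 62/9}, Interval(-56/9, -4/5))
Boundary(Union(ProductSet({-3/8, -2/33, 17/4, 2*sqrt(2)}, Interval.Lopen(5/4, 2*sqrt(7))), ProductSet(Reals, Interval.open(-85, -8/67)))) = Union(ProductSet({-3/8, -2/33, 17/4, 2*sqrt(2)}, Interval(5/4, 2*sqrt(7))), ProductSet(Reals, {-85, -8/67}))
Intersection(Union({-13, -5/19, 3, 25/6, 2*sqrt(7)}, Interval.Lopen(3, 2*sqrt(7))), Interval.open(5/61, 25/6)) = Interval.Ropen(3, 25/6)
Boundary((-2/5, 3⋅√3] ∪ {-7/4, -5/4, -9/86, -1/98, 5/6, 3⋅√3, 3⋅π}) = {-7/4, -5/4, -2/5, 3⋅√3, 3⋅π}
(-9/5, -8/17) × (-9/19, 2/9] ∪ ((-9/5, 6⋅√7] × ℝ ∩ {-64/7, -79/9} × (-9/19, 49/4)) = (-9/5, -8/17) × (-9/19, 2/9]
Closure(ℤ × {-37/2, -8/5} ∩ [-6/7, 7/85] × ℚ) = {0} × {-37/2, -8/5}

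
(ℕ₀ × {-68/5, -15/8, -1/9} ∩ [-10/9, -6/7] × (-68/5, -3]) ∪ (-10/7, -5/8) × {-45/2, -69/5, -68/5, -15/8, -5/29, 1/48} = (-10/7, -5/8) × {-45/2, -69/5, -68/5, -15/8, -5/29, 1/48}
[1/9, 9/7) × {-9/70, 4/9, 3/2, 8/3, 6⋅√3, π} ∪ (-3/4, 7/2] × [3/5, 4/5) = ((-3/4, 7/2] × [3/5, 4/5)) ∪ ([1/9, 9/7) × {-9/70, 4/9, 3/2, 8/3, 6⋅√3, π})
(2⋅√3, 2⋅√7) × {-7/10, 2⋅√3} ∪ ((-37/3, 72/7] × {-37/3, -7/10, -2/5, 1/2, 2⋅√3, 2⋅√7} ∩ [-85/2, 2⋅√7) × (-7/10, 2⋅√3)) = ((-37/3, 2⋅√7) × {-2/5, 1/2}) ∪ ((2⋅√3, 2⋅√7) × {-7/10, 2⋅√3})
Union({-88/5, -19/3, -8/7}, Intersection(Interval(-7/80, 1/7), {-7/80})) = {-88/5, -19/3, -8/7, -7/80}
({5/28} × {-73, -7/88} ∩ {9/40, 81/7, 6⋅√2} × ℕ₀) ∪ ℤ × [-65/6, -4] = ℤ × [-65/6, -4]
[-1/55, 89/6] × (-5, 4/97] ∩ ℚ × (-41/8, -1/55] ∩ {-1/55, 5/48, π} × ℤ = {-1/55, 5/48} × {-4, -3, -2, -1}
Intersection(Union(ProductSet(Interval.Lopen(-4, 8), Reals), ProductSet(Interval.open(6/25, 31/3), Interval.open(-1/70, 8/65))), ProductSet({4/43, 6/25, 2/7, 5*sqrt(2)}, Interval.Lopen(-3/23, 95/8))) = ProductSet({4/43, 6/25, 2/7, 5*sqrt(2)}, Interval.Lopen(-3/23, 95/8))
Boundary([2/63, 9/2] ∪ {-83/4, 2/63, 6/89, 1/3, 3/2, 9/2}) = {-83/4, 2/63, 9/2}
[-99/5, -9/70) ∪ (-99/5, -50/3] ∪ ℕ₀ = [-99/5, -9/70) ∪ ℕ₀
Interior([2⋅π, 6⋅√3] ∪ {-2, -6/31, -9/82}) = (2⋅π, 6⋅√3)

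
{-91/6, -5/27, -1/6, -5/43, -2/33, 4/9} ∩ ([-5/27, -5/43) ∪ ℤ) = {-5/27, -1/6}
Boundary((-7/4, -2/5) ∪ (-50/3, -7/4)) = {-50/3, -7/4, -2/5}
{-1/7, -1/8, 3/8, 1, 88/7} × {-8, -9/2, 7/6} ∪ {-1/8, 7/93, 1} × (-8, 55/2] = ({-1/8, 7/93, 1} × (-8, 55/2]) ∪ ({-1/7, -1/8, 3/8, 1, 88/7} × {-8, -9/2, 7/6})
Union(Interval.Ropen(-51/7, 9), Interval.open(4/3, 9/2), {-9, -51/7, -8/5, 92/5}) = Union({-9, 92/5}, Interval.Ropen(-51/7, 9))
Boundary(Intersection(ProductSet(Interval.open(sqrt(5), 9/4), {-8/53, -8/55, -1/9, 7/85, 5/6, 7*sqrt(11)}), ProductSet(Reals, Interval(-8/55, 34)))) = ProductSet(Interval(sqrt(5), 9/4), {-8/55, -1/9, 7/85, 5/6, 7*sqrt(11)})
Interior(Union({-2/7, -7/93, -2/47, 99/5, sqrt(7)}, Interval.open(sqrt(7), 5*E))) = Interval.open(sqrt(7), 5*E)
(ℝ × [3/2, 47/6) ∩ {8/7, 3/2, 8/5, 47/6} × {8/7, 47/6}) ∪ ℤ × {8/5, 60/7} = ℤ × {8/5, 60/7}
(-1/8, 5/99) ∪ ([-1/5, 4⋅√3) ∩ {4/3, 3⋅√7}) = (-1/8, 5/99) ∪ {4/3}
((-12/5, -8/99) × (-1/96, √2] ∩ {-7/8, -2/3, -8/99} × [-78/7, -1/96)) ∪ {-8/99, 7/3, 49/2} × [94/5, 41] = {-8/99, 7/3, 49/2} × [94/5, 41]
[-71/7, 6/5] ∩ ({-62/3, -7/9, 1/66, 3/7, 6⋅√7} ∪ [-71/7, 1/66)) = [-71/7, 1/66] ∪ {3/7}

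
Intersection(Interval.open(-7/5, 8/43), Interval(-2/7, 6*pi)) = Interval.Ropen(-2/7, 8/43)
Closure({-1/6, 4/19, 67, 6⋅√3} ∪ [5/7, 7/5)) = {-1/6, 4/19, 67, 6⋅√3} ∪ [5/7, 7/5]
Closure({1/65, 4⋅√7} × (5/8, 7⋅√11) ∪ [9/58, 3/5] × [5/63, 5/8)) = ([9/58, 3/5] × [5/63, 5/8]) ∪ ({1/65, 4⋅√7} × [5/8, 7⋅√11])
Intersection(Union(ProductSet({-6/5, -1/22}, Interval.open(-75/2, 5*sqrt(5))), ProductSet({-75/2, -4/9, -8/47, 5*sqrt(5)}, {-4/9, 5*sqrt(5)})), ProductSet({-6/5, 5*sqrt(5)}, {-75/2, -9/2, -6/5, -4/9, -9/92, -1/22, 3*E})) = Union(ProductSet({-6/5}, {-9/2, -6/5, -4/9, -9/92, -1/22, 3*E}), ProductSet({5*sqrt(5)}, {-4/9}))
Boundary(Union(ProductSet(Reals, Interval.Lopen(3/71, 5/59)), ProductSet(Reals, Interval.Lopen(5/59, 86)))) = ProductSet(Reals, {3/71, 86})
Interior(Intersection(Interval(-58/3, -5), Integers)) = EmptySet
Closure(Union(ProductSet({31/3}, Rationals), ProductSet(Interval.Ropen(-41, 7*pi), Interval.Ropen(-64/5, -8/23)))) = Union(ProductSet({31/3}, Union(Interval(-oo, -64/5), Interval(-8/23, oo), Rationals)), ProductSet({-41, 7*pi}, Interval(-64/5, -8/23)), ProductSet(Interval(-41, 7*pi), {-64/5, -8/23}), ProductSet(Interval.Ropen(-41, 7*pi), Interval.Ropen(-64/5, -8/23)))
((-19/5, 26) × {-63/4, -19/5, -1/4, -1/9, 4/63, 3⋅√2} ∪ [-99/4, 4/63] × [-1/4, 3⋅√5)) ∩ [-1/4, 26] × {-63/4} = [-1/4, 26) × {-63/4}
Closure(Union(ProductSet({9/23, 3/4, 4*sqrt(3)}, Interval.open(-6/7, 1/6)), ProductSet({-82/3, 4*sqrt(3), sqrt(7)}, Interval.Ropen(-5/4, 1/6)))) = Union(ProductSet({-82/3, 4*sqrt(3), sqrt(7)}, Interval(-5/4, 1/6)), ProductSet({9/23, 3/4, 4*sqrt(3)}, Interval(-6/7, 1/6)))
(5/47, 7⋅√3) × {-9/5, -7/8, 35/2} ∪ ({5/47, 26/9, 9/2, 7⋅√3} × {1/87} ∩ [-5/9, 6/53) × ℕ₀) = (5/47, 7⋅√3) × {-9/5, -7/8, 35/2}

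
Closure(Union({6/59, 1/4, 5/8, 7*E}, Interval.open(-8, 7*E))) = Interval(-8, 7*E)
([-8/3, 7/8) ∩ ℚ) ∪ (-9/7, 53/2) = [-9/7, 53/2) ∪ (ℚ ∩ [-8/3, 7/8))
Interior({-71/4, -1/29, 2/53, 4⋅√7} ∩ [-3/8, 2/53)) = ∅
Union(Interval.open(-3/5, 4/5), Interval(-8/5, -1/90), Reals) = Interval(-oo, oo)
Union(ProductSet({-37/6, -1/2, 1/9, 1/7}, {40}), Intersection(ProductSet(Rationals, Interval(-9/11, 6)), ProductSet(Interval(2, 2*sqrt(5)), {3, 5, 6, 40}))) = Union(ProductSet({-37/6, -1/2, 1/9, 1/7}, {40}), ProductSet(Intersection(Interval(2, 2*sqrt(5)), Rationals), {3, 5, 6}))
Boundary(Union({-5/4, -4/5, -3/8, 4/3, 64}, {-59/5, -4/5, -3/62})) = {-59/5, -5/4, -4/5, -3/8, -3/62, 4/3, 64}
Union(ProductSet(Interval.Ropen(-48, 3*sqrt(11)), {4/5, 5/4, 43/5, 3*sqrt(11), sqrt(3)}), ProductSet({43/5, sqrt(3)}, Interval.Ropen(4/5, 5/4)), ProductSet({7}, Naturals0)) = Union(ProductSet({7}, Naturals0), ProductSet({43/5, sqrt(3)}, Interval.Ropen(4/5, 5/4)), ProductSet(Interval.Ropen(-48, 3*sqrt(11)), {4/5, 5/4, 43/5, 3*sqrt(11), sqrt(3)}))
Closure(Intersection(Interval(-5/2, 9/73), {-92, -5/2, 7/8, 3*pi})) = {-5/2}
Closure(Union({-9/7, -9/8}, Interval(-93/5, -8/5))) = Union({-9/7, -9/8}, Interval(-93/5, -8/5))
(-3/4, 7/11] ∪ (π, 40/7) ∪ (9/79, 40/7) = (-3/4, 40/7)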